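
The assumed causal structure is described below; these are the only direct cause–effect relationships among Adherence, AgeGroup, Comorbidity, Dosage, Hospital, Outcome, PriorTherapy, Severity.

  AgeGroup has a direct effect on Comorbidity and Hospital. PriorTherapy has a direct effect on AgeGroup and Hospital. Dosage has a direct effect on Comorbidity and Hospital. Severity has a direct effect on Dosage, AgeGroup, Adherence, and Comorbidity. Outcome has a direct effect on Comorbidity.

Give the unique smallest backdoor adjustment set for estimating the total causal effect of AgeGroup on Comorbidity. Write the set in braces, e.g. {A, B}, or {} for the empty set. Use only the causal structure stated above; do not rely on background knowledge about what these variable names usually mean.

Variables eligible for adjustment (non-descendants of AgeGroup, excluding AgeGroup and Comorbidity): {Adherence, Dosage, Outcome, PriorTherapy, Severity}.
Backdoor paths from AgeGroup to Comorbidity:
  P1: AgeGroup <- Severity -> Dosage -> Comorbidity
  P2: AgeGroup <- Severity -> Comorbidity
  P3: AgeGroup <- PriorTherapy -> Hospital <- Dosage <- Severity -> Comorbidity
  P4: AgeGroup <- PriorTherapy -> Hospital <- Dosage -> Comorbidity
The empty set is not sufficient: P1 (AgeGroup <- Severity -> Dosage -> Comorbidity) has no collider blocking it and no conditioned non-collider, so it is open.
Try {Severity}:
  P1: blocked at fork node Severity ∈ conditioning set.
  P2: blocked at fork node Severity ∈ conditioning set.
  P3: blocked at collider Hospital (neither it nor any descendant is in the conditioning set).
  P4: blocked at collider Hospital (neither it nor any descendant is in the conditioning set).
{Severity} contains no descendant of AgeGroup and blocks every backdoor path.
No other singleton works — e.g. {Dosage} leaves P2 open — so {Severity} is the unique smallest valid adjustment set.

{Severity}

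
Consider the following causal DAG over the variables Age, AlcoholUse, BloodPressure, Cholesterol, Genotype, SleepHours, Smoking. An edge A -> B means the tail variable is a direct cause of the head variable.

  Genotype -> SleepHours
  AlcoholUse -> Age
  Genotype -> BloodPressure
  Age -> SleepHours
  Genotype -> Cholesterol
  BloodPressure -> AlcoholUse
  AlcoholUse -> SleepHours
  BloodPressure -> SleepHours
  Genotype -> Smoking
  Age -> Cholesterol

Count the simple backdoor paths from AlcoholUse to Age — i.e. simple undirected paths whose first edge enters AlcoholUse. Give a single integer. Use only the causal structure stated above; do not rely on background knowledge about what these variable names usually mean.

A backdoor path from AlcoholUse to Age is any simple undirected path whose first edge points into AlcoholUse (i.e. leaves AlcoholUse via a parent).
Parents of AlcoholUse: {BloodPressure}.
Enumerating:
  P1: AlcoholUse <- BloodPressure <- Genotype -> SleepHours <- Age
  P2: AlcoholUse <- BloodPressure <- Genotype -> Cholesterol <- Age
  P3: AlcoholUse <- BloodPressure -> SleepHours <- Genotype -> Cholesterol <- Age
  P4: AlcoholUse <- BloodPressure -> SleepHours <- Age
That exhausts the simple backdoor paths. Count: 4.

4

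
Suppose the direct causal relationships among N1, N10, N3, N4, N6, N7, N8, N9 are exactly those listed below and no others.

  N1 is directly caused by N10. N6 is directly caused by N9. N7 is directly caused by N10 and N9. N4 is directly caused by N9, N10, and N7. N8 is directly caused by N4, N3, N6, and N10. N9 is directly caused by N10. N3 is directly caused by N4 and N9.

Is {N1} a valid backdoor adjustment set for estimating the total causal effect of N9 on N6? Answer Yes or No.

Backdoor paths from N9 to N6 (paths whose first edge points into N9):
  P1: N9 <- N10 -> N7 -> N4 -> N3 -> N8 <- N6
  P2: N9 <- N10 -> N7 -> N4 -> N8 <- N6
  P3: N9 <- N10 -> N4 -> N3 -> N8 <- N6
  P4: N9 <- N10 -> N4 -> N8 <- N6
  P5: N9 <- N10 -> N8 <- N6
Condition 1 (no descendant of N9 in the set): holds — descendants of N9 are {N3, N4, N6, N7, N8}; none are in {N1}.
Condition 2 (every backdoor path blocked by {N1}):
  P1: blocked at collider N8 (neither it nor any descendant is in the conditioning set).
  P2: blocked at collider N8 (neither it nor any descendant is in the conditioning set).
  P3: blocked at collider N8 (neither it nor any descendant is in the conditioning set).
  P4: blocked at collider N8 (neither it nor any descendant is in the conditioning set).
  P5: blocked at collider N8 (neither it nor any descendant is in the conditioning set).
{N1} satisfies the backdoor criterion.

Yes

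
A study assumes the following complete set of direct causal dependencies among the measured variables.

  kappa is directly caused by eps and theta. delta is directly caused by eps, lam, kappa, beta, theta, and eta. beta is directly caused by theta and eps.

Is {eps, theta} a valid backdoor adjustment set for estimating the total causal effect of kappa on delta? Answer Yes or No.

Yes

Backdoor paths from kappa to delta (paths whose first edge points into kappa):
  P1: kappa <- theta -> beta <- eps -> delta
  P2: kappa <- theta -> beta -> delta
  P3: kappa <- theta -> delta
  P4: kappa <- eps -> beta <- theta -> delta
  P5: kappa <- eps -> beta -> delta
  P6: kappa <- eps -> delta
Condition 1 (no descendant of kappa in the set): holds — descendants of kappa are {delta}; none are in {eps, theta}.
Condition 2 (every backdoor path blocked by {eps, theta}):
  P1: blocked at fork node theta ∈ conditioning set.
  P2: blocked at fork node theta ∈ conditioning set.
  P3: blocked at fork node theta ∈ conditioning set.
  P4: blocked at fork node eps ∈ conditioning set.
  P5: blocked at fork node eps ∈ conditioning set.
  P6: blocked at fork node eps ∈ conditioning set.
{eps, theta} satisfies the backdoor criterion.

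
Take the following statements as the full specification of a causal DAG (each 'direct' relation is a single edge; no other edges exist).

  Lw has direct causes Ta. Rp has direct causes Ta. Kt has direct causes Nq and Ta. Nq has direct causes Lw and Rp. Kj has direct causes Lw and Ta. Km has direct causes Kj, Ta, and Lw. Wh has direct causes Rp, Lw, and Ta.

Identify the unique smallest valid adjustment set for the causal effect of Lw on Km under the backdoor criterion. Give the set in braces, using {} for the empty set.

{Ta}

Variables eligible for adjustment (non-descendants of Lw, excluding Lw and Km): {Rp, Ta}.
Backdoor paths from Lw to Km:
  P1: Lw <- Ta -> Kj -> Km
  P2: Lw <- Ta -> Km
The empty set is not sufficient: P1 (Lw <- Ta -> Kj -> Km) has no collider blocking it and no conditioned non-collider, so it is open.
Try {Ta}:
  P1: blocked at fork node Ta ∈ conditioning set.
  P2: blocked at fork node Ta ∈ conditioning set.
{Ta} contains no descendant of Lw and blocks every backdoor path.
No other singleton works — e.g. {Rp} leaves P1 open — so {Ta} is the unique smallest valid adjustment set.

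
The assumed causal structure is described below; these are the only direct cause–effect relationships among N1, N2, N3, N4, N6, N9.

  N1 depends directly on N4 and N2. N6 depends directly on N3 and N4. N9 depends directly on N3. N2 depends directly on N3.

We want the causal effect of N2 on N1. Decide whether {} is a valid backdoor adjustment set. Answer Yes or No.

Backdoor paths from N2 to N1 (paths whose first edge points into N2):
  P1: N2 <- N3 -> N6 <- N4 -> N1
Condition 1 (no descendant of N2 in the set): holds — descendants of N2 are {N1}; none are in {}.
Condition 2 (every backdoor path blocked by {}):
  P1: blocked at collider N6 (neither it nor any descendant is in the conditioning set).
{} satisfies the backdoor criterion.

Yes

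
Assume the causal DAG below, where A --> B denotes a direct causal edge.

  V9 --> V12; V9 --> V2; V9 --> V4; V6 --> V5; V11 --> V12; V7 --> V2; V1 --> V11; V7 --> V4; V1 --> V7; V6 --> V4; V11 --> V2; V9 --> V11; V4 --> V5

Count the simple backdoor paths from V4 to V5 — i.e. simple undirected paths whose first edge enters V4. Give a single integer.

A backdoor path from V4 to V5 is any simple undirected path whose first edge points into V4 (i.e. leaves V4 via a parent).
Parents of V4: {V6, V7, V9}.
Enumerating:
  P1: V4 <- V6 -> V5
That exhausts the simple backdoor paths. Count: 1.

1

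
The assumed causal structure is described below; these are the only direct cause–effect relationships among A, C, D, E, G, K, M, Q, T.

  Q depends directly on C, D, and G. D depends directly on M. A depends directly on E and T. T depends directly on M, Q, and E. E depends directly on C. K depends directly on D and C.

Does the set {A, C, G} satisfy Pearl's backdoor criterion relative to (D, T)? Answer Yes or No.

Backdoor paths from D to T (paths whose first edge points into D):
  P1: D <- M -> T
Condition 1 (no descendant of D in the set): FAILS — A is a descendant of D.
Condition 2 (every backdoor path blocked by {A, C, G}):
  P1: open — no interior node is in the conditioning set.
{A, C, G} does not satisfy the backdoor criterion.

No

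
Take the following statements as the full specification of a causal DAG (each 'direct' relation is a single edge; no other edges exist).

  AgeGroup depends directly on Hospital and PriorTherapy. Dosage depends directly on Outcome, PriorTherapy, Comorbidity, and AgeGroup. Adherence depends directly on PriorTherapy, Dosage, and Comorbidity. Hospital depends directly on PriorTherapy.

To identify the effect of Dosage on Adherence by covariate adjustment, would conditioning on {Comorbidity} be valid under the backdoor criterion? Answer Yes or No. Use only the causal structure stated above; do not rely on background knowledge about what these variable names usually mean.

Backdoor paths from Dosage to Adherence (paths whose first edge points into Dosage):
  P1: Dosage <- PriorTherapy -> Adherence
  P2: Dosage <- Comorbidity -> Adherence
  P3: Dosage <- AgeGroup <- PriorTherapy -> Adherence
  P4: Dosage <- AgeGroup <- Hospital <- PriorTherapy -> Adherence
Condition 1 (no descendant of Dosage in the set): holds — descendants of Dosage are {Adherence}; none are in {Comorbidity}.
Condition 2 (every backdoor path blocked by {Comorbidity}):
  P1: open — no interior node is in the conditioning set.
  P2: blocked at fork node Comorbidity ∈ conditioning set.
  P3: open — no interior node is in the conditioning set.
  P4: open — no interior node is in the conditioning set.
{Comorbidity} does not satisfy the backdoor criterion.

No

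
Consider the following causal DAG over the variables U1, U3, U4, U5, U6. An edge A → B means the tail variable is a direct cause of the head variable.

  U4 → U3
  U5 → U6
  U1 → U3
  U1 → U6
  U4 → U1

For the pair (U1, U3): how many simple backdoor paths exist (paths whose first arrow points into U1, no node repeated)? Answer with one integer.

1

A backdoor path from U1 to U3 is any simple undirected path whose first edge points into U1 (i.e. leaves U1 via a parent).
Parents of U1: {U4}.
Enumerating:
  P1: U1 <- U4 -> U3
That exhausts the simple backdoor paths. Count: 1.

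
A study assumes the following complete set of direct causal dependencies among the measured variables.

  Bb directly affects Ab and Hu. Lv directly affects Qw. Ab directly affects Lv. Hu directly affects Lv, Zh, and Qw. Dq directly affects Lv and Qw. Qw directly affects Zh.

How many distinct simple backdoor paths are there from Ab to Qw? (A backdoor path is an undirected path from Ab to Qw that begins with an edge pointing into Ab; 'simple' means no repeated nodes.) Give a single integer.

4

A backdoor path from Ab to Qw is any simple undirected path whose first edge points into Ab (i.e. leaves Ab via a parent).
Parents of Ab: {Bb}.
Enumerating:
  P1: Ab <- Bb -> Hu -> Lv <- Dq -> Qw
  P2: Ab <- Bb -> Hu -> Lv -> Qw
  P3: Ab <- Bb -> Hu -> Qw
  P4: Ab <- Bb -> Hu -> Zh <- Qw
That exhausts the simple backdoor paths. Count: 4.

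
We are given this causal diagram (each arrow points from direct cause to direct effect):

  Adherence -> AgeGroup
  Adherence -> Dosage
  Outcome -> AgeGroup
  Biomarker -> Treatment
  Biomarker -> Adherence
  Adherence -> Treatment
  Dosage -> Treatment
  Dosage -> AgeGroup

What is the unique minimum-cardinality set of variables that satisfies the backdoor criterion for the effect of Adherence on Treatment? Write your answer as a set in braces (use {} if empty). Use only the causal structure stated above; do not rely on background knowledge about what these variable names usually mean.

Variables eligible for adjustment (non-descendants of Adherence, excluding Adherence and Treatment): {Biomarker, Outcome}.
Backdoor paths from Adherence to Treatment:
  P1: Adherence <- Biomarker -> Treatment
The empty set is not sufficient: P1 (Adherence <- Biomarker -> Treatment) has no collider blocking it and no conditioned non-collider, so it is open.
Try {Biomarker}:
  P1: blocked at fork node Biomarker ∈ conditioning set.
{Biomarker} contains no descendant of Adherence and blocks every backdoor path.
No other singleton works — e.g. {Outcome} leaves P1 open — so {Biomarker} is the unique smallest valid adjustment set.

{Biomarker}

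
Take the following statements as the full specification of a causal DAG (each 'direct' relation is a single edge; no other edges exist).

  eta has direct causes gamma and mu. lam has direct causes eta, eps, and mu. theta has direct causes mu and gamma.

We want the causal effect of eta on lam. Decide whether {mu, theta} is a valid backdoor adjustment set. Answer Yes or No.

Yes

Backdoor paths from eta to lam (paths whose first edge points into eta):
  P1: eta <- gamma -> theta <- mu -> lam
  P2: eta <- mu -> lam
Condition 1 (no descendant of eta in the set): holds — descendants of eta are {lam}; none are in {mu, theta}.
Condition 2 (every backdoor path blocked by {mu, theta}):
  P1: blocked at fork node mu ∈ conditioning set.
  P2: blocked at fork node mu ∈ conditioning set.
{mu, theta} satisfies the backdoor criterion.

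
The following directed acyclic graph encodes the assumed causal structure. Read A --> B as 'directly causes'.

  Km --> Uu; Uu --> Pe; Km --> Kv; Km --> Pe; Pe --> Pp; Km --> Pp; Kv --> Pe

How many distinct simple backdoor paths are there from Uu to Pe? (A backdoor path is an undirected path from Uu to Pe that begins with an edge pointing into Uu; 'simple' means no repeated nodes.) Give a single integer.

3

A backdoor path from Uu to Pe is any simple undirected path whose first edge points into Uu (i.e. leaves Uu via a parent).
Parents of Uu: {Km}.
Enumerating:
  P1: Uu <- Km -> Kv -> Pe
  P2: Uu <- Km -> Pe
  P3: Uu <- Km -> Pp <- Pe
That exhausts the simple backdoor paths. Count: 3.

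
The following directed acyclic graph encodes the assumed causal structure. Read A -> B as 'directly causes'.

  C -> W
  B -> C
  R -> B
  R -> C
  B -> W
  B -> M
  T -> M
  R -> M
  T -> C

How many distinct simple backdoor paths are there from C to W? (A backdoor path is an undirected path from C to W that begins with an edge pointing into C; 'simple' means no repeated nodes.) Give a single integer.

5

A backdoor path from C to W is any simple undirected path whose first edge points into C (i.e. leaves C via a parent).
Parents of C: {B, R, T}.
Enumerating:
  P1: C <- R -> B -> W
  P2: C <- R -> M <- B -> W
  P3: C <- T -> M <- R -> B -> W
  P4: C <- T -> M <- B -> W
  P5: C <- B -> W
That exhausts the simple backdoor paths. Count: 5.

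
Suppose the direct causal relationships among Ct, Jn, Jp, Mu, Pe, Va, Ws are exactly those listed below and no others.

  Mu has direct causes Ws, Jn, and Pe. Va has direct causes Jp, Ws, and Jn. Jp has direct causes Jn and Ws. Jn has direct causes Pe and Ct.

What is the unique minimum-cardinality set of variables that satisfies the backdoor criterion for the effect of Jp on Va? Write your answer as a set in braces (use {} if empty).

{Jn, Ws}

Variables eligible for adjustment (non-descendants of Jp, excluding Jp and Va): {Ct, Jn, Mu, Pe, Ws}.
Backdoor paths from Jp to Va:
  P1: Jp <- Ws -> Mu <- Pe -> Jn -> Va
  P2: Jp <- Ws -> Mu <- Jn -> Va
  P3: Jp <- Ws -> Va
  P4: Jp <- Jn <- Pe -> Mu <- Ws -> Va
  P5: Jp <- Jn -> Mu <- Ws -> Va
  P6: Jp <- Jn -> Va
The empty set is not sufficient: P3 (Jp <- Ws -> Va) has no collider blocking it and no conditioned non-collider, so it is open.
Try {Jn, Ws}:
  P1: blocked at fork node Ws ∈ conditioning set.
  P2: blocked at fork node Ws ∈ conditioning set.
  P3: blocked at fork node Ws ∈ conditioning set.
  P4: blocked at chain node Jn ∈ conditioning set.
  P5: blocked at fork node Jn ∈ conditioning set.
  P6: blocked at fork node Jn ∈ conditioning set.
{Jn, Ws} contains no descendant of Jp and blocks every backdoor path.
Every element of {Jn, Ws} is needed (dropping Jn leaves P6 open; dropping Ws leaves P3 open), so no proper subset is valid.
Among all size-2 subsets of the eligible variables, only {Jn, Ws} blocks every backdoor path, so it is the unique smallest valid adjustment set.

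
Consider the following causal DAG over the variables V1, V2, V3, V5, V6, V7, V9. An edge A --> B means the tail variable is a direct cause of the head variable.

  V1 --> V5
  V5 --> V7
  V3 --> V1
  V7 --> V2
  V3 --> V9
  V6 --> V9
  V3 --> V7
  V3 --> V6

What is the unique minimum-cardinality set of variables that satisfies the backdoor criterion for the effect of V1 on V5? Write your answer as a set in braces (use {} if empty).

{}

Variables eligible for adjustment (non-descendants of V1, excluding V1 and V5): {V3, V6, V9}.
Backdoor paths from V1 to V5:
  P1: V1 <- V3 -> V7 <- V5
Each backdoor path contains an unconditioned collider, so every path is already blocked with the empty conditioning set:
  P1: blocked at collider V7 (neither it nor any descendant is in the conditioning set).
The empty set is therefore the unique smallest valid set.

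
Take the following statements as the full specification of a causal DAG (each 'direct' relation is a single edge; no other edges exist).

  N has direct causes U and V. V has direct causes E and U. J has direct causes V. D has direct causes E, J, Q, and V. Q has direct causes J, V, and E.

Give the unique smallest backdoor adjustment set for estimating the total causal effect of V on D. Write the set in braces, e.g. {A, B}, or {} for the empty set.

Variables eligible for adjustment (non-descendants of V, excluding V and D): {E, U}.
Backdoor paths from V to D:
  P1: V <- E -> Q <- J -> D
  P2: V <- E -> Q -> D
  P3: V <- E -> D
The empty set is not sufficient: P2 (V <- E -> Q -> D) has no collider blocking it and no conditioned non-collider, so it is open.
Try {E}:
  P1: blocked at fork node E ∈ conditioning set.
  P2: blocked at fork node E ∈ conditioning set.
  P3: blocked at fork node E ∈ conditioning set.
{E} contains no descendant of V and blocks every backdoor path.
No other singleton works — e.g. {U} leaves P2 open — so {E} is the unique smallest valid adjustment set.

{E}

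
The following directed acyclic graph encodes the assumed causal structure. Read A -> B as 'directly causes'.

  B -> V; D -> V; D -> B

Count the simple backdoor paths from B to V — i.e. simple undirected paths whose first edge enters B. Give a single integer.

1

A backdoor path from B to V is any simple undirected path whose first edge points into B (i.e. leaves B via a parent).
Parents of B: {D}.
Enumerating:
  P1: B <- D -> V
That exhausts the simple backdoor paths. Count: 1.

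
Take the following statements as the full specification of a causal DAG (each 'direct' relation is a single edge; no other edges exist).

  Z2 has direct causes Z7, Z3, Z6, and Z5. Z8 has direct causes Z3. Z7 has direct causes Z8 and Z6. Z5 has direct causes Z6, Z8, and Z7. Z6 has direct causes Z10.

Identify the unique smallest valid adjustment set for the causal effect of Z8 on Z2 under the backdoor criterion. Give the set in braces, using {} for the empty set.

{Z3}

Variables eligible for adjustment (non-descendants of Z8, excluding Z8 and Z2): {Z10, Z3, Z6}.
Backdoor paths from Z8 to Z2:
  P1: Z8 <- Z3 -> Z2
The empty set is not sufficient: P1 (Z8 <- Z3 -> Z2) has no collider blocking it and no conditioned non-collider, so it is open.
Try {Z3}:
  P1: blocked at fork node Z3 ∈ conditioning set.
{Z3} contains no descendant of Z8 and blocks every backdoor path.
No other singleton works — e.g. {Z10} leaves P1 open — so {Z3} is the unique smallest valid adjustment set.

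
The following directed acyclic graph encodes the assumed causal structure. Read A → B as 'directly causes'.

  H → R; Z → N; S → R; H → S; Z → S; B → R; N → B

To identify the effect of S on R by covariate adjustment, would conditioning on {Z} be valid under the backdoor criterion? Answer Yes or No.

No

Backdoor paths from S to R (paths whose first edge points into S):
  P1: S <- H -> R
  P2: S <- Z -> N -> B -> R
Condition 1 (no descendant of S in the set): holds — descendants of S are {R}; none are in {Z}.
Condition 2 (every backdoor path blocked by {Z}):
  P1: open — no interior node is in the conditioning set.
  P2: blocked at fork node Z ∈ conditioning set.
{Z} does not satisfy the backdoor criterion.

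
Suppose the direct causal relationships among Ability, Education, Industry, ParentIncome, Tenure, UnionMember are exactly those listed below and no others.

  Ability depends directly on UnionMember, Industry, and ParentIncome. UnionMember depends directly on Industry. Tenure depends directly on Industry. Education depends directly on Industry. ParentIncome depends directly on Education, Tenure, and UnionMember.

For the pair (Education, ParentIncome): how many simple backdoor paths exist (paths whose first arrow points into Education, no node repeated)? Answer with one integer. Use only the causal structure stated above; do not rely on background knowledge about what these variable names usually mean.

A backdoor path from Education to ParentIncome is any simple undirected path whose first edge points into Education (i.e. leaves Education via a parent).
Parents of Education: {Industry}.
Enumerating:
  P1: Education <- Industry -> UnionMember -> ParentIncome
  P2: Education <- Industry -> UnionMember -> Ability <- ParentIncome
  P3: Education <- Industry -> Tenure -> ParentIncome
  P4: Education <- Industry -> Ability <- UnionMember -> ParentIncome
  P5: Education <- Industry -> Ability <- ParentIncome
That exhausts the simple backdoor paths. Count: 5.

5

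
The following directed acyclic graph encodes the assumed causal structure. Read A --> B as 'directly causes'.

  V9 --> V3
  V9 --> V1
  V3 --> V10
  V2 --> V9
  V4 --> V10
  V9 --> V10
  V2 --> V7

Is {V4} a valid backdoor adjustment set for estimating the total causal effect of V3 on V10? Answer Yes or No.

No

Backdoor paths from V3 to V10 (paths whose first edge points into V3):
  P1: V3 <- V9 -> V10
Condition 1 (no descendant of V3 in the set): holds — descendants of V3 are {V10}; none are in {V4}.
Condition 2 (every backdoor path blocked by {V4}):
  P1: open — no interior node is in the conditioning set.
{V4} does not satisfy the backdoor criterion.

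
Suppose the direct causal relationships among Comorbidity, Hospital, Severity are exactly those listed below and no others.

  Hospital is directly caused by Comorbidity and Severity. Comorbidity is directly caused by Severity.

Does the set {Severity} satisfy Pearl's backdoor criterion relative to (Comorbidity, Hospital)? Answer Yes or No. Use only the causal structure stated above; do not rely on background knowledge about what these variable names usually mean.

Yes

Backdoor paths from Comorbidity to Hospital (paths whose first edge points into Comorbidity):
  P1: Comorbidity <- Severity -> Hospital
Condition 1 (no descendant of Comorbidity in the set): holds — descendants of Comorbidity are {Hospital}; none are in {Severity}.
Condition 2 (every backdoor path blocked by {Severity}):
  P1: blocked at fork node Severity ∈ conditioning set.
{Severity} satisfies the backdoor criterion.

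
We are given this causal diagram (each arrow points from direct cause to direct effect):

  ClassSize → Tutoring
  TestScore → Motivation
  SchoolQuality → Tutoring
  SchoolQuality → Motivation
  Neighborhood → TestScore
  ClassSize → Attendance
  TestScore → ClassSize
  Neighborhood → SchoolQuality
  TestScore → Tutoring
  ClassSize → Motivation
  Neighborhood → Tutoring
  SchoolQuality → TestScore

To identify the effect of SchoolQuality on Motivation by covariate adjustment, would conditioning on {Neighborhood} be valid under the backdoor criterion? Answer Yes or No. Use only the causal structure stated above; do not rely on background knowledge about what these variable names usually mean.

Yes

Backdoor paths from SchoolQuality to Motivation (paths whose first edge points into SchoolQuality):
  P1: SchoolQuality <- Neighborhood -> TestScore -> ClassSize -> Motivation
  P2: SchoolQuality <- Neighborhood -> TestScore -> Motivation
  P3: SchoolQuality <- Neighborhood -> TestScore -> Tutoring <- ClassSize -> Motivation
  P4: SchoolQuality <- Neighborhood -> Tutoring <- TestScore -> ClassSize -> Motivation
  P5: SchoolQuality <- Neighborhood -> Tutoring <- TestScore -> Motivation
  P6: SchoolQuality <- Neighborhood -> Tutoring <- ClassSize <- TestScore -> Motivation
  P7: SchoolQuality <- Neighborhood -> Tutoring <- ClassSize -> Motivation
Condition 1 (no descendant of SchoolQuality in the set): holds — descendants of SchoolQuality are {Attendance, ClassSize, Motivation, TestScore, Tutoring}; none are in {Neighborhood}.
Condition 2 (every backdoor path blocked by {Neighborhood}):
  P1: blocked at fork node Neighborhood ∈ conditioning set.
  P2: blocked at fork node Neighborhood ∈ conditioning set.
  P3: blocked at fork node Neighborhood ∈ conditioning set.
  P4: blocked at fork node Neighborhood ∈ conditioning set.
  P5: blocked at fork node Neighborhood ∈ conditioning set.
  P6: blocked at fork node Neighborhood ∈ conditioning set.
  P7: blocked at fork node Neighborhood ∈ conditioning set.
{Neighborhood} satisfies the backdoor criterion.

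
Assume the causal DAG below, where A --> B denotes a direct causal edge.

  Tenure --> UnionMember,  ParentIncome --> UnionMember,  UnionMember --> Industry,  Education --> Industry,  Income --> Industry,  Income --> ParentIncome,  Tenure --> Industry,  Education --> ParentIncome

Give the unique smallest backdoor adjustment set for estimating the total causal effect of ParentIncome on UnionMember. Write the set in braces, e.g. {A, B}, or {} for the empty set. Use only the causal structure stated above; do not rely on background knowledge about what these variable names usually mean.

{}

Variables eligible for adjustment (non-descendants of ParentIncome, excluding ParentIncome and UnionMember): {Education, Income, Tenure}.
Backdoor paths from ParentIncome to UnionMember:
  P1: ParentIncome <- Education -> Industry <- Tenure -> UnionMember
  P2: ParentIncome <- Education -> Industry <- UnionMember
  P3: ParentIncome <- Income -> Industry <- Tenure -> UnionMember
  P4: ParentIncome <- Income -> Industry <- UnionMember
Each backdoor path contains an unconditioned collider, so every path is already blocked with the empty conditioning set:
  P1: blocked at collider Industry (neither it nor any descendant is in the conditioning set).
  P2: blocked at collider Industry (neither it nor any descendant is in the conditioning set).
  P3: blocked at collider Industry (neither it nor any descendant is in the conditioning set).
  P4: blocked at collider Industry (neither it nor any descendant is in the conditioning set).
The empty set is therefore the unique smallest valid set.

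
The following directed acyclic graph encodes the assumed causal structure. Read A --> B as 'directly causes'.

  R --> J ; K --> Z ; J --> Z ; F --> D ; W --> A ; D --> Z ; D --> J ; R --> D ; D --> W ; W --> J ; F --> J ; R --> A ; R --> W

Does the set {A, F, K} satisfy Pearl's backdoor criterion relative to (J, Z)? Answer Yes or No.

Backdoor paths from J to Z (paths whose first edge points into J):
  P1: J <- R -> D -> Z
  P2: J <- R -> W <- D -> Z
  P3: J <- R -> A <- W <- D -> Z
  P4: J <- F -> D -> Z
  P5: J <- D -> Z
  P6: J <- W <- R -> D -> Z
  P7: J <- W <- D -> Z
  P8: J <- W -> A <- R -> D -> Z
Condition 1 (no descendant of J in the set): holds — descendants of J are {Z}; none are in {A, F, K}.
Condition 2 (every backdoor path blocked by {A, F, K}):
  P1: open — no interior node is in the conditioning set.
  P2: open — collider(s) W are conditioned on (or have a conditioned descendant) and no non-collider on the path is in the set.
  P3: open — collider(s) A are conditioned on (or have a conditioned descendant) and no non-collider on the path is in the set.
  P4: blocked at fork node F ∈ conditioning set.
  P5: open — no interior node is in the conditioning set.
  P6: open — no interior node is in the conditioning set.
  P7: open — no interior node is in the conditioning set.
  P8: open — collider(s) A are conditioned on (or have a conditioned descendant) and no non-collider on the path is in the set.
{A, F, K} does not satisfy the backdoor criterion.

No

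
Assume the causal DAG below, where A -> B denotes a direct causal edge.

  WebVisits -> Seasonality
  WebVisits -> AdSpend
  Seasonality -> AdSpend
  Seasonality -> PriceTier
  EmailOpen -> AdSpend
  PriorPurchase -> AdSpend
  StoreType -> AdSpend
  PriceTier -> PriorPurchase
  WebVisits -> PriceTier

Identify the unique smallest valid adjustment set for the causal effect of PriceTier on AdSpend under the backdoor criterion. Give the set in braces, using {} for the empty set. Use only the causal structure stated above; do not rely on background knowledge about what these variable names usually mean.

Variables eligible for adjustment (non-descendants of PriceTier, excluding PriceTier and AdSpend): {EmailOpen, Seasonality, StoreType, WebVisits}.
Backdoor paths from PriceTier to AdSpend:
  P1: PriceTier <- WebVisits -> Seasonality -> AdSpend
  P2: PriceTier <- WebVisits -> AdSpend
  P3: PriceTier <- Seasonality <- WebVisits -> AdSpend
  P4: PriceTier <- Seasonality -> AdSpend
The empty set is not sufficient: P1 (PriceTier <- WebVisits -> Seasonality -> AdSpend) has no collider blocking it and no conditioned non-collider, so it is open.
Try {Seasonality, WebVisits}:
  P1: blocked at fork node WebVisits ∈ conditioning set.
  P2: blocked at fork node WebVisits ∈ conditioning set.
  P3: blocked at chain node Seasonality ∈ conditioning set.
  P4: blocked at fork node Seasonality ∈ conditioning set.
{Seasonality, WebVisits} contains no descendant of PriceTier and blocks every backdoor path.
Every element of {Seasonality, WebVisits} is needed (dropping Seasonality leaves P4 open; dropping WebVisits leaves P2 open), so no proper subset is valid.
Among all size-2 subsets of the eligible variables, only {Seasonality, WebVisits} blocks every backdoor path, so it is the unique smallest valid adjustment set.

{Seasonality, WebVisits}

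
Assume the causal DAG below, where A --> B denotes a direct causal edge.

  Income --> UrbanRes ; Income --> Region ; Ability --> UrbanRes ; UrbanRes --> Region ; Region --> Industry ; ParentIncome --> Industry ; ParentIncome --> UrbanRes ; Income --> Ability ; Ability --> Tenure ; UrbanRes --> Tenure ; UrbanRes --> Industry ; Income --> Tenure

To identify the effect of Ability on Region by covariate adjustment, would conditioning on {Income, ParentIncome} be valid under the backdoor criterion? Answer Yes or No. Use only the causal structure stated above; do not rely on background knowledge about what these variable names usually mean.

Yes

Backdoor paths from Ability to Region (paths whose first edge points into Ability):
  P1: Ability <- Income -> UrbanRes <- ParentIncome -> Industry <- Region
  P2: Ability <- Income -> UrbanRes -> Region
  P3: Ability <- Income -> UrbanRes -> Industry <- Region
  P4: Ability <- Income -> Region
  P5: Ability <- Income -> Tenure <- UrbanRes <- ParentIncome -> Industry <- Region
  P6: Ability <- Income -> Tenure <- UrbanRes -> Region
  P7: Ability <- Income -> Tenure <- UrbanRes -> Industry <- Region
Condition 1 (no descendant of Ability in the set): holds — descendants of Ability are {Industry, Region, Tenure, UrbanRes}; none are in {Income, ParentIncome}.
Condition 2 (every backdoor path blocked by {Income, ParentIncome}):
  P1: blocked at fork node Income ∈ conditioning set.
  P2: blocked at fork node Income ∈ conditioning set.
  P3: blocked at fork node Income ∈ conditioning set.
  P4: blocked at fork node Income ∈ conditioning set.
  P5: blocked at fork node Income ∈ conditioning set.
  P6: blocked at fork node Income ∈ conditioning set.
  P7: blocked at fork node Income ∈ conditioning set.
{Income, ParentIncome} satisfies the backdoor criterion.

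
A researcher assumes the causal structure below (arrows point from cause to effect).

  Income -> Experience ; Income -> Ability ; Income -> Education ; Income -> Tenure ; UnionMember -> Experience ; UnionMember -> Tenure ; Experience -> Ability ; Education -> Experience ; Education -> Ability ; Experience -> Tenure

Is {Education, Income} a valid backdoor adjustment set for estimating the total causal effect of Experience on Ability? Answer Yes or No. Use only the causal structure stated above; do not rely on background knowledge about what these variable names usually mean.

Backdoor paths from Experience to Ability (paths whose first edge points into Experience):
  P1: Experience <- Income -> Education -> Ability
  P2: Experience <- Income -> Ability
  P3: Experience <- Education <- Income -> Ability
  P4: Experience <- Education -> Ability
  P5: Experience <- UnionMember -> Tenure <- Income -> Education -> Ability
  P6: Experience <- UnionMember -> Tenure <- Income -> Ability
Condition 1 (no descendant of Experience in the set): holds — descendants of Experience are {Ability, Tenure}; none are in {Education, Income}.
Condition 2 (every backdoor path blocked by {Education, Income}):
  P1: blocked at fork node Income ∈ conditioning set.
  P2: blocked at fork node Income ∈ conditioning set.
  P3: blocked at chain node Education ∈ conditioning set.
  P4: blocked at fork node Education ∈ conditioning set.
  P5: blocked at collider Tenure (neither it nor any descendant is in the conditioning set).
  P6: blocked at collider Tenure (neither it nor any descendant is in the conditioning set).
{Education, Income} satisfies the backdoor criterion.

Yes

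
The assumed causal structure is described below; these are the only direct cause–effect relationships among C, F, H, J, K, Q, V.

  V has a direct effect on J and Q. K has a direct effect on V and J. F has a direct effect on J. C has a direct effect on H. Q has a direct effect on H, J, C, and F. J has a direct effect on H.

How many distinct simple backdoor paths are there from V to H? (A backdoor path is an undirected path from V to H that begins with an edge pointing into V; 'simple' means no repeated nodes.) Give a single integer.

A backdoor path from V to H is any simple undirected path whose first edge points into V (i.e. leaves V via a parent).
Parents of V: {K}.
Enumerating:
  P1: V <- K -> J <- Q -> C -> H
  P2: V <- K -> J <- Q -> H
  P3: V <- K -> J <- F <- Q -> C -> H
  P4: V <- K -> J <- F <- Q -> H
  P5: V <- K -> J -> H
That exhausts the simple backdoor paths. Count: 5.

5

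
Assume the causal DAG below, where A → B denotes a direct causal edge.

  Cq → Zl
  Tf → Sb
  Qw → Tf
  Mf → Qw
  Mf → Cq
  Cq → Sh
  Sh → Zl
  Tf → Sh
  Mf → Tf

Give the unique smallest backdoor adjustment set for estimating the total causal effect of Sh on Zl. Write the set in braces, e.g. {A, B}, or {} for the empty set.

{Cq}

Variables eligible for adjustment (non-descendants of Sh, excluding Sh and Zl): {Cq, Mf, Qw, Sb, Tf}.
Backdoor paths from Sh to Zl:
  P1: Sh <- Cq -> Zl
  P2: Sh <- Tf <- Mf -> Cq -> Zl
  P3: Sh <- Tf <- Qw <- Mf -> Cq -> Zl
The empty set is not sufficient: P1 (Sh <- Cq -> Zl) has no collider blocking it and no conditioned non-collider, so it is open.
Try {Cq}:
  P1: blocked at fork node Cq ∈ conditioning set.
  P2: blocked at chain node Cq ∈ conditioning set.
  P3: blocked at chain node Cq ∈ conditioning set.
{Cq} contains no descendant of Sh and blocks every backdoor path.
No other singleton works — e.g. {Mf} leaves P1 open — so {Cq} is the unique smallest valid adjustment set.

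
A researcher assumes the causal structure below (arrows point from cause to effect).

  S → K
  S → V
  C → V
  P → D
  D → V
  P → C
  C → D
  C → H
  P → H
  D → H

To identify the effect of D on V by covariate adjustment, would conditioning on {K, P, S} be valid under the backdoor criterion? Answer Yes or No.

No

Backdoor paths from D to V (paths whose first edge points into D):
  P1: D <- P -> C -> V
  P2: D <- P -> H <- C -> V
  P3: D <- C -> V
Condition 1 (no descendant of D in the set): holds — descendants of D are {H, V}; none are in {K, P, S}.
Condition 2 (every backdoor path blocked by {K, P, S}):
  P1: blocked at fork node P ∈ conditioning set.
  P2: blocked at fork node P ∈ conditioning set.
  P3: open — no interior node is in the conditioning set.
{K, P, S} does not satisfy the backdoor criterion.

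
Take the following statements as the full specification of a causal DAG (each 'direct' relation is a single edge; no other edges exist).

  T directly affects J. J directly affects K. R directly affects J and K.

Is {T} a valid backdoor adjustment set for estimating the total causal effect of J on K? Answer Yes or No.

No

Backdoor paths from J to K (paths whose first edge points into J):
  P1: J <- R -> K
Condition 1 (no descendant of J in the set): holds — descendants of J are {K}; none are in {T}.
Condition 2 (every backdoor path blocked by {T}):
  P1: open — no interior node is in the conditioning set.
{T} does not satisfy the backdoor criterion.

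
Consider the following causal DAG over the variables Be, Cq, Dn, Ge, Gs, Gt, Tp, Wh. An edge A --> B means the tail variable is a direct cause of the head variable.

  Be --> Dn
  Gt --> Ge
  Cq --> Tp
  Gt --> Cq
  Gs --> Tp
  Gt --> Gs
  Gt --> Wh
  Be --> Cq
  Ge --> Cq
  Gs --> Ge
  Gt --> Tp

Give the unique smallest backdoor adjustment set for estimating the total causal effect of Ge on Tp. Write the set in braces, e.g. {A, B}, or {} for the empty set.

Variables eligible for adjustment (non-descendants of Ge, excluding Ge and Tp): {Be, Dn, Gs, Gt, Wh}.
Backdoor paths from Ge to Tp:
  P1: Ge <- Gt -> Gs -> Tp
  P2: Ge <- Gt -> Cq -> Tp
  P3: Ge <- Gt -> Tp
  P4: Ge <- Gs <- Gt -> Cq -> Tp
  P5: Ge <- Gs <- Gt -> Tp
  P6: Ge <- Gs -> Tp
The empty set is not sufficient: P1 (Ge <- Gt -> Gs -> Tp) has no collider blocking it and no conditioned non-collider, so it is open.
Try {Gs, Gt}:
  P1: blocked at fork node Gt ∈ conditioning set.
  P2: blocked at fork node Gt ∈ conditioning set.
  P3: blocked at fork node Gt ∈ conditioning set.
  P4: blocked at chain node Gs ∈ conditioning set.
  P5: blocked at chain node Gs ∈ conditioning set.
  P6: blocked at fork node Gs ∈ conditioning set.
{Gs, Gt} contains no descendant of Ge and blocks every backdoor path.
Every element of {Gs, Gt} is needed (dropping Gs leaves P6 open; dropping Gt leaves P2 open), so no proper subset is valid.
Among all size-2 subsets of the eligible variables, only {Gs, Gt} blocks every backdoor path, so it is the unique smallest valid adjustment set.

{Gs, Gt}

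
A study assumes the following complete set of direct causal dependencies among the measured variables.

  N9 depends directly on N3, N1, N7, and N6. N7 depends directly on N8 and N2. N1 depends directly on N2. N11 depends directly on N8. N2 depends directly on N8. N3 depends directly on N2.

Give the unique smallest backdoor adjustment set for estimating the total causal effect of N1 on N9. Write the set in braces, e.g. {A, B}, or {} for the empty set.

Variables eligible for adjustment (non-descendants of N1, excluding N1 and N9): {N11, N2, N3, N6, N7, N8}.
Backdoor paths from N1 to N9:
  P1: N1 <- N2 <- N8 -> N7 -> N9
  P2: N1 <- N2 -> N7 -> N9
  P3: N1 <- N2 -> N3 -> N9
The empty set is not sufficient: P1 (N1 <- N2 <- N8 -> N7 -> N9) has no collider blocking it and no conditioned non-collider, so it is open.
Try {N2}:
  P1: blocked at chain node N2 ∈ conditioning set.
  P2: blocked at fork node N2 ∈ conditioning set.
  P3: blocked at fork node N2 ∈ conditioning set.
{N2} contains no descendant of N1 and blocks every backdoor path.
No other singleton works — e.g. {N8} leaves P2 open — so {N2} is the unique smallest valid adjustment set.

{N2}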